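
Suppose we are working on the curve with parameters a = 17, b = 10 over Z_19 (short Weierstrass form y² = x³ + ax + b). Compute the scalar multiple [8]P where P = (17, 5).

Repeated addition: build up to 8P.
2P: tangent at (17, 5): λ = (3·17² + 17)/(2·5) ≡ 10/10. 10⁻¹ ≡ 2 (mod 19) since 10·2 = 20 ≡ 1, so λ ≡ 10·2 ≡ 1.
  x = λ² - 17 - 17 = 1 - 34 ≡ 5; y = λ·(17 - 5) - 5 ≡ 7. → (5, 7)
3P: (5, 7) + (17, 5). λ = (5 - 7)/(17 - 5) ≡ 17/12 mod 19. 12⁻¹ ≡ 8 (mod 19), so λ ≡ 3.
  x = λ² - 5 - 17 = 9 - 22 ≡ 6; y = λ·(5 - 6) - 7 ≡ 9. → (6, 9)
4P: (6, 9) + (17, 5). λ = (5 - 9)/(17 - 6) ≡ 15/11 mod 19. 11⁻¹ ≡ 7 (mod 19), so λ ≡ 10.
  x = λ² - 6 - 17 = 100 - 23 ≡ 1; y = λ·(6 - 1) - 9 ≡ 3. → (1, 3)
5P: (1, 3) + (17, 5). λ = (5 - 3)/(17 - 1) ≡ 2/16 mod 19. 16⁻¹ ≡ 6 (mod 19), so λ ≡ 12.
  x = λ² - 1 - 17 = 144 - 18 ≡ 12; y = λ·(1 - 12) - 3 ≡ 17. → (12, 17)
6P: (12, 17) + (17, 5). λ = (5 - 17)/(17 - 12) ≡ 7/5 mod 19. 5⁻¹ ≡ 4 (mod 19), so λ ≡ 9.
  x = λ² - 12 - 17 = 81 - 29 ≡ 14; y = λ·(12 - 14) - 17 ≡ 3. → (14, 3)
7P: (14, 3) + (17, 5). λ = (5 - 3)/(17 - 14) ≡ 2/3 mod 19. 3⁻¹ ≡ 13 (mod 19) since 3·13 = 39 ≡ 1, so λ ≡ 7.
  x = λ² - 14 - 17 = 49 - 31 ≡ 18; y = λ·(14 - 18) - 3 ≡ 7. → (18, 7)
8P: (18, 7) + (17, 5). λ = (5 - 7)/(17 - 18) ≡ 17/18 mod 19. 18⁻¹ ≡ 18 (mod 19) since 18·18 = 324 ≡ 1, so λ ≡ 2.
  x = λ² - 18 - 17 = 4 - 35 ≡ 7; y = λ·(18 - 7) - 7 ≡ 15. → (7, 15)

(7, 15)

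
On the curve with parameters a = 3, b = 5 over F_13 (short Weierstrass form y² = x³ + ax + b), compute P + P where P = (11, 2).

(1, 3)

tangent at (11, 2): λ = (3·11² + 3)/(2·2) ≡ 2/4. 4⁻¹ ≡ 10 (mod 13) since 4·10 = 40 ≡ 1, so λ ≡ 2·10 ≡ 7.
  x = λ² - 11 - 11 = 49 - 22 ≡ 1; y = λ·(11 - 1) - 2 ≡ 3. → (1, 3)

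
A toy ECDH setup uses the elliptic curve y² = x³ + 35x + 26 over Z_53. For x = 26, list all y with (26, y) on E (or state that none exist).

x³ + 35x + 26 = 18512 ≡ 15 (mod 53).
Square roots of 15 mod 53: 11 and 42 (since 11² = 121 ≡ 15).

11, 42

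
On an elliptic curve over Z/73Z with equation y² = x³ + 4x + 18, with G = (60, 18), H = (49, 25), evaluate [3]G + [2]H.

First 3G:
Repeated addition: build up to 3G.
2G: tangent at (60, 18): λ = (3·60² + 4)/(2·18) ≡ 0/36. 36⁻¹ ≡ 71 (mod 73), so λ ≡ 0·71 ≡ 0.
  x = λ² - 60 - 60 = 0 - 120 ≡ 26; y = λ·(60 - 26) - 18 ≡ 55. → (26, 55)
3G: (26, 55) + (60, 18). λ = (18 - 55)/(60 - 26) ≡ 36/34 mod 73. 34⁻¹ ≡ 58 (mod 73), so λ ≡ 44.
  x = λ² - 26 - 60 = 1936 - 86 ≡ 25; y = λ·(26 - 25) - 55 ≡ 62. → (25, 62)
3G = (25, 62).
Next 2H:
Repeated addition: build up to 2H.
2H: tangent at (49, 25): λ = (3·49² + 4)/(2·25) ≡ 53/50. 50⁻¹ ≡ 19 (mod 73), so λ ≡ 53·19 ≡ 58.
  x = λ² - 49 - 49 = 3364 - 98 ≡ 54; y = λ·(49 - 54) - 25 ≡ 50. → (54, 50)
2H = (54, 50).
Finally 3G + 2H:
(25, 62) + (54, 50). λ = (50 - 62)/(54 - 25) ≡ 61/29 mod 73. 29⁻¹ ≡ 68 (mod 73) since 29·68 = 1972 ≡ 1, so λ ≡ 60.
  x = λ² - 25 - 54 = 3600 - 79 ≡ 17; y = λ·(25 - 17) - 62 ≡ 53. → (17, 53)

(17, 53)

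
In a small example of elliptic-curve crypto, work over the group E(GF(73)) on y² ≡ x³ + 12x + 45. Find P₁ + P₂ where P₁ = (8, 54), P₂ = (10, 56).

(8, 54) + (10, 56). λ = (56 - 54)/(10 - 8) ≡ 2/2 mod 73. 2⁻¹ ≡ 37 (mod 73), so λ ≡ 1.
  x = λ² - 8 - 10 = 1 - 18 ≡ 56; y = λ·(8 - 56) - 54 ≡ 44. → (56, 44)

(56, 44)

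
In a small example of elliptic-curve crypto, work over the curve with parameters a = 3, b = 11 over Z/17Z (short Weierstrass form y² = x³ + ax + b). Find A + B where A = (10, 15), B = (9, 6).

(10, 15) + (9, 6). λ = (6 - 15)/(9 - 10) ≡ 8/16 mod 17. 16⁻¹ ≡ 16 (mod 17), so λ ≡ 9.
  x = λ² - 10 - 9 = 81 - 19 ≡ 11; y = λ·(10 - 11) - 15 ≡ 10. → (11, 10)

(11, 10)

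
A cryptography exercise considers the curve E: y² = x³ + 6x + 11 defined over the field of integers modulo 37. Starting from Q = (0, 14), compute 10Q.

(21, 0)

Double-and-add on 10 = (1010)₂. Start with Q = (0, 14) for the leading 1-bit.
double: tangent at (0, 14): λ = (3·0² + 6)/(2·14) ≡ 6/28. 28⁻¹ ≡ 4 (mod 37), so λ ≡ 6·4 ≡ 24.
  x = λ² - 0 - 0 = 576 - 0 ≡ 21; y = λ·(0 - 21) - 14 ≡ 0. → (21, 0)
double: (21, 0) + (21, 0): same x and y₁ ≡ -y₂, so the sum is ∞.
add Q: ∞ + (0, 14) = (0, 14) (identity).
double: tangent at (0, 14): λ = (3·0² + 6)/(2·14) ≡ 6/28. 28⁻¹ ≡ 4 (mod 37) since 28·4 = 112 ≡ 1, so λ ≡ 6·4 ≡ 24.
  x = λ² - 0 - 0 = 576 - 0 ≡ 21; y = λ·(0 - 21) - 14 ≡ 0. → (21, 0)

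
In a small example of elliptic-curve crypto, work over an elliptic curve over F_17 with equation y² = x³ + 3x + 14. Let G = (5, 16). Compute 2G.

(15, 0)

tangent at (5, 16): λ = (3·5² + 3)/(2·16) ≡ 10/15. 15⁻¹ ≡ 8 (mod 17) since 15·8 = 120 ≡ 1, so λ ≡ 10·8 ≡ 12.
  x = λ² - 5 - 5 = 144 - 10 ≡ 15; y = λ·(5 - 15) - 16 ≡ 0. → (15, 0)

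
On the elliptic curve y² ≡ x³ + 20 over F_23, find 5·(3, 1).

Write G = (3, 1).
Repeated addition: build up to 5G.
2G: tangent at (3, 1): λ = (3·3² + 0)/(2·1) ≡ 4/2. 2⁻¹ ≡ 12 (mod 23) since 2·12 = 24 ≡ 1, so λ ≡ 4·12 ≡ 2.
  x = λ² - 3 - 3 = 4 - 6 ≡ 21; y = λ·(3 - 21) - 1 ≡ 9. → (21, 9)
3G: (21, 9) + (3, 1). λ = (1 - 9)/(3 - 21) ≡ 15/5 mod 23. 5⁻¹ ≡ 14 (mod 23) since 5·14 = 70 ≡ 1, so λ ≡ 3.
  x = λ² - 21 - 3 = 9 - 24 ≡ 8; y = λ·(21 - 8) - 9 ≡ 7. → (8, 7)
4G: (8, 7) + (3, 1). λ = (1 - 7)/(3 - 8) ≡ 17/18 mod 23. 18⁻¹ ≡ 9 (mod 23) since 18·9 = 162 ≡ 1, so λ ≡ 15.
  x = λ² - 8 - 3 = 225 - 11 ≡ 7; y = λ·(8 - 7) - 7 ≡ 8. → (7, 8)
5G: (7, 8) + (3, 1). λ = (1 - 8)/(3 - 7) ≡ 16/19 mod 23. 19⁻¹ ≡ 17 (mod 23), so λ ≡ 19.
  x = λ² - 7 - 3 = 361 - 10 ≡ 6; y = λ·(7 - 6) - 8 ≡ 11. → (6, 11)

(6, 11)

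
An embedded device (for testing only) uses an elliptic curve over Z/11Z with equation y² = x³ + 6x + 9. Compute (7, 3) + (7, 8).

The two points share x = 7 and their y-coordinates satisfy 3 + 8 ≡ 0 (mod 11), so they are inverses. Their sum is 𝒪.

O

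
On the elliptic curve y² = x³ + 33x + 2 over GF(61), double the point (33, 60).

(4, 36)

tangent at (33, 60): λ = (3·33² + 33)/(2·60) ≡ 6/59. 59⁻¹ ≡ 30 (mod 61) since 59·30 = 1770 ≡ 1, so λ ≡ 6·30 ≡ 58.
  x = λ² - 33 - 33 = 3364 - 66 ≡ 4; y = λ·(33 - 4) - 60 ≡ 36. → (4, 36)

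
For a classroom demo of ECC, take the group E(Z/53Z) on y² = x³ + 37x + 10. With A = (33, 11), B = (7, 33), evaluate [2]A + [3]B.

(19, 29)

First 2A:
Repeated addition: build up to 2A.
2A: tangent at (33, 11): λ = (3·33² + 37)/(2·11) ≡ 18/22. 22⁻¹ ≡ 41 (mod 53) since 22·41 = 902 ≡ 1, so λ ≡ 18·41 ≡ 49.
  x = λ² - 33 - 33 = 2401 - 66 ≡ 3; y = λ·(33 - 3) - 11 ≡ 28. → (3, 28)
2A = (3, 28).
Next 3B:
Repeated addition: build up to 3B.
2B: tangent at (7, 33): λ = (3·7² + 37)/(2·33) ≡ 25/13. 13⁻¹ ≡ 49 (mod 53) since 13·49 = 637 ≡ 1, so λ ≡ 25·49 ≡ 6.
  x = λ² - 7 - 7 = 36 - 14 ≡ 22; y = λ·(7 - 22) - 33 ≡ 36. → (22, 36)
3B: (22, 36) + (7, 33). λ = (33 - 36)/(7 - 22) ≡ 50/38 mod 53. 38⁻¹ ≡ 7 (mod 53), so λ ≡ 32.
  x = λ² - 22 - 7 = 1024 - 29 ≡ 41; y = λ·(22 - 41) - 36 ≡ 45. → (41, 45)
3B = (41, 45).
Finally 2A + 3B:
(3, 28) + (41, 45). λ = (45 - 28)/(41 - 3) ≡ 17/38 mod 53. 38⁻¹ ≡ 7 (mod 53), so λ ≡ 13.
  x = λ² - 3 - 41 = 169 - 44 ≡ 19; y = λ·(3 - 19) - 28 ≡ 29. → (19, 29)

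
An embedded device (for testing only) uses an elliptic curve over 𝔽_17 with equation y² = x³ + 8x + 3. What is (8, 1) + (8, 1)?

(5, 10)

tangent at (8, 1): λ = (3·8² + 8)/(2·1) ≡ 13/2. 2⁻¹ ≡ 9 (mod 17), so λ ≡ 13·9 ≡ 15.
  x = λ² - 8 - 8 = 225 - 16 ≡ 5; y = λ·(8 - 5) - 1 ≡ 10. → (5, 10)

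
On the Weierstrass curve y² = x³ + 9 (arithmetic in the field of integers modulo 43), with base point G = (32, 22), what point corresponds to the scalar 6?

(14, 42)

Repeated addition: build up to 6G.
2G: tangent at (32, 22): λ = (3·32² + 0)/(2·22) ≡ 19/1. 1⁻¹ ≡ 1 (mod 43) since 1·1 = 1 ≡ 1, so λ ≡ 19·1 ≡ 19.
  x = λ² - 32 - 32 = 361 - 64 ≡ 39; y = λ·(32 - 39) - 22 ≡ 17. → (39, 17)
3G: (39, 17) + (32, 22). λ = (22 - 17)/(32 - 39) ≡ 5/36 mod 43. 36⁻¹ ≡ 6 (mod 43), so λ ≡ 30.
  x = λ² - 39 - 32 = 900 - 71 ≡ 12; y = λ·(39 - 12) - 17 ≡ 19. → (12, 19)
4G: (12, 19) + (32, 22). λ = (22 - 19)/(32 - 12) ≡ 3/20 mod 43. 20⁻¹ ≡ 28 (mod 43), so λ ≡ 41.
  x = λ² - 12 - 32 = 1681 - 44 ≡ 3; y = λ·(12 - 3) - 19 ≡ 6. → (3, 6)
5G: (3, 6) + (32, 22). λ = (22 - 6)/(32 - 3) ≡ 16/29 mod 43. 29⁻¹ ≡ 3 (mod 43), so λ ≡ 5.
  x = λ² - 3 - 32 = 25 - 35 ≡ 33; y = λ·(3 - 33) - 6 ≡ 16. → (33, 16)
6G: (33, 16) + (32, 22). λ = (22 - 16)/(32 - 33) ≡ 6/42 mod 43. 42⁻¹ ≡ 42 (mod 43), so λ ≡ 37.
  x = λ² - 33 - 32 = 1369 - 65 ≡ 14; y = λ·(33 - 14) - 16 ≡ 42. → (14, 42)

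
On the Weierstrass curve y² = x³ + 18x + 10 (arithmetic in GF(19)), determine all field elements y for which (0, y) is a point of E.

x³ + 18x + 10 = 10 ≡ 10 (mod 19).
10 is a non-residue mod 19; no y exists.

none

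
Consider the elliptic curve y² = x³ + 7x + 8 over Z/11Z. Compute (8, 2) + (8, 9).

The two points share x = 8 and their y-coordinates satisfy 2 + 9 ≡ 0 (mod 11), so they are inverses. Their sum is O.

O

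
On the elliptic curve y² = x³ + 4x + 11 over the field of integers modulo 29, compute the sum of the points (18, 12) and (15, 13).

(9, 14)

(18, 12) + (15, 13). λ = (13 - 12)/(15 - 18) ≡ 1/26 mod 29. 26⁻¹ ≡ 19 (mod 29) since 26·19 = 494 ≡ 1, so λ ≡ 19.
  x = λ² - 18 - 15 = 361 - 33 ≡ 9; y = λ·(18 - 9) - 12 ≡ 14. → (9, 14)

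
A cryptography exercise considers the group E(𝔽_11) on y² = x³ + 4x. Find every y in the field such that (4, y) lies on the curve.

x³ + 4x + 0 = 80 ≡ 3 (mod 11).
Square roots of 3 mod 11: 5 and 6 (since 5² = 25 ≡ 3).

5, 6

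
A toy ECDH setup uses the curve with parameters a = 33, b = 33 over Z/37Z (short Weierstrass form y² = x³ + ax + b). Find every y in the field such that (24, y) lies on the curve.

x³ + 33x + 33 = 14649 ≡ 34 (mod 37).
Square roots of 34 mod 37: 16 and 21 (since 16² = 256 ≡ 34).

16, 21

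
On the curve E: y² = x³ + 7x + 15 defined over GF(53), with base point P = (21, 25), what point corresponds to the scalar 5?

O

Double-and-add on 5 = (101)₂. Start with P = (21, 25) for the leading 1-bit.
double: tangent at (21, 25): λ = (3·21² + 7)/(2·25) ≡ 5/50. 50⁻¹ ≡ 35 (mod 53) since 50·35 = 1750 ≡ 1, so λ ≡ 5·35 ≡ 16.
  x = λ² - 21 - 21 = 256 - 42 ≡ 2; y = λ·(21 - 2) - 25 ≡ 14. → (2, 14)
double: tangent at (2, 14): λ = (3·2² + 7)/(2·14) ≡ 19/28. 28⁻¹ ≡ 36 (mod 53) since 28·36 = 1008 ≡ 1, so λ ≡ 19·36 ≡ 48.
  x = λ² - 2 - 2 = 2304 - 4 ≡ 21; y = λ·(2 - 21) - 14 ≡ 28. → (21, 28)
add P: (21, 28) + (21, 25): same x and y₁ ≡ -y₂, so the sum is 𝒪.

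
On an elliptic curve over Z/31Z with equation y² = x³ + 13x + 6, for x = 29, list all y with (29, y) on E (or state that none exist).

none

x³ + 13x + 6 = 24772 ≡ 3 (mod 31).
3 is a non-residue mod 31; no y exists.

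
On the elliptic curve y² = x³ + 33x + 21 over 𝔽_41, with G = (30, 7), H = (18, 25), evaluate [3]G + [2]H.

First 3G:
Repeated addition: build up to 3G.
2G: tangent at (30, 7): λ = (3·30² + 33)/(2·7) ≡ 27/14. 14⁻¹ ≡ 3 (mod 41), so λ ≡ 27·3 ≡ 40.
  x = λ² - 30 - 30 = 1600 - 60 ≡ 23; y = λ·(30 - 23) - 7 ≡ 27. → (23, 27)
3G: (23, 27) + (30, 7). λ = (7 - 27)/(30 - 23) ≡ 21/7 mod 41. 7⁻¹ ≡ 6 (mod 41), so λ ≡ 3.
  x = λ² - 23 - 30 = 9 - 53 ≡ 38; y = λ·(23 - 38) - 27 ≡ 10. → (38, 10)
3G = (38, 10).
Next 2H:
Repeated addition: build up to 2H.
2H: tangent at (18, 25): λ = (3·18² + 33)/(2·25) ≡ 21/9. 9⁻¹ ≡ 32 (mod 41), so λ ≡ 21·32 ≡ 16.
  x = λ² - 18 - 18 = 256 - 36 ≡ 15; y = λ·(18 - 15) - 25 ≡ 23. → (15, 23)
2H = (15, 23).
Finally 3G + 2H:
(38, 10) + (15, 23). λ = (23 - 10)/(15 - 38) ≡ 13/18 mod 41. 18⁻¹ ≡ 16 (mod 41), so λ ≡ 3.
  x = λ² - 38 - 15 = 9 - 53 ≡ 38; y = λ·(38 - 38) - 10 ≡ 31. → (38, 31)

(38, 31)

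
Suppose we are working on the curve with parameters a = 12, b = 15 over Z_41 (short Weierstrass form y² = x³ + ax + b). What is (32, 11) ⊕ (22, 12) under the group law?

(32, 11) + (22, 12). λ = (12 - 11)/(22 - 32) ≡ 1/31 mod 41. 31⁻¹ ≡ 4 (mod 41), so λ ≡ 4.
  x = λ² - 32 - 22 = 16 - 54 ≡ 3; y = λ·(32 - 3) - 11 ≡ 23. → (3, 23)

(3, 23)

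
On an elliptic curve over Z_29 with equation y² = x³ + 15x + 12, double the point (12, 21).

(11, 0)

tangent at (12, 21): λ = (3·12² + 15)/(2·21) ≡ 12/13. 13⁻¹ ≡ 9 (mod 29), so λ ≡ 12·9 ≡ 21.
  x = λ² - 12 - 12 = 441 - 24 ≡ 11; y = λ·(12 - 11) - 21 ≡ 0. → (11, 0)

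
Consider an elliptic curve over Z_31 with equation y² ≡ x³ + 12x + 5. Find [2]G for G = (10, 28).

(18, 16)

tangent at (10, 28): λ = (3·10² + 12)/(2·28) ≡ 2/25. 25⁻¹ ≡ 5 (mod 31), so λ ≡ 2·5 ≡ 10.
  x = λ² - 10 - 10 = 100 - 20 ≡ 18; y = λ·(10 - 18) - 28 ≡ 16. → (18, 16)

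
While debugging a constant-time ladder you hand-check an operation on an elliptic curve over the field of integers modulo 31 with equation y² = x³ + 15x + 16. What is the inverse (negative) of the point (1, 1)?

(1, 30)

-(1, 1) = (1, -1 mod 31) = (1, 30).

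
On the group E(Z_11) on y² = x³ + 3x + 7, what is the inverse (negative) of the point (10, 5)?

(10, 6)

-(10, 5) = (10, -5 mod 11) = (10, 6).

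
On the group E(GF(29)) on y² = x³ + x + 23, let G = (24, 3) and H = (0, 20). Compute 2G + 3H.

First 2G:
Repeated addition: build up to 2G.
2G: tangent at (24, 3): λ = (3·24² + 1)/(2·3) ≡ 18/6. 6⁻¹ ≡ 5 (mod 29), so λ ≡ 18·5 ≡ 3.
  x = λ² - 24 - 24 = 9 - 48 ≡ 19; y = λ·(24 - 19) - 3 ≡ 12. → (19, 12)
2G = (19, 12).
Next 3H:
Repeated addition: build up to 3H.
2H: tangent at (0, 20): λ = (3·0² + 1)/(2·20) ≡ 1/11. 11⁻¹ ≡ 8 (mod 29), so λ ≡ 1·8 ≡ 8.
  x = λ² - 0 - 0 = 64 - 0 ≡ 6; y = λ·(0 - 6) - 20 ≡ 19. → (6, 19)
3H: (6, 19) + (0, 20). λ = (20 - 19)/(0 - 6) ≡ 1/23 mod 29. 23⁻¹ ≡ 24 (mod 29), so λ ≡ 24.
  x = λ² - 6 - 0 = 576 - 6 ≡ 19; y = λ·(6 - 19) - 19 ≡ 17. → (19, 17)
3H = (19, 17).
Finally 2G + 3H:
(19, 12) + (19, 17): same x and y₁ ≡ -y₂, so the sum is ∞.

O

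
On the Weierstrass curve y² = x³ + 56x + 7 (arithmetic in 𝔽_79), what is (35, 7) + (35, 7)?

tangent at (35, 7): λ = (3·35² + 56)/(2·7) ≡ 18/14. 14⁻¹ ≡ 17 (mod 79), so λ ≡ 18·17 ≡ 69.
  x = λ² - 35 - 35 = 4761 - 70 ≡ 30; y = λ·(35 - 30) - 7 ≡ 22. → (30, 22)

(30, 22)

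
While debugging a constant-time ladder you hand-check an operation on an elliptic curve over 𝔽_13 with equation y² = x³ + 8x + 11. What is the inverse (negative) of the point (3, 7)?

(3, 6)

-(3, 7) = (3, -7 mod 13) = (3, 6).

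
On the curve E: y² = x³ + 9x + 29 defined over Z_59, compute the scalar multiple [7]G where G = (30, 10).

Repeated addition: build up to 7G.
2G: tangent at (30, 10): λ = (3·30² + 9)/(2·10) ≡ 54/20. 20⁻¹ ≡ 3 (mod 59), so λ ≡ 54·3 ≡ 44.
  x = λ² - 30 - 30 = 1936 - 60 ≡ 47; y = λ·(30 - 47) - 10 ≡ 9. → (47, 9)
3G: (47, 9) + (30, 10). λ = (10 - 9)/(30 - 47) ≡ 1/42 mod 59. 42⁻¹ ≡ 52 (mod 59), so λ ≡ 52.
  x = λ² - 47 - 30 = 2704 - 77 ≡ 31; y = λ·(47 - 31) - 9 ≡ 56. → (31, 56)
4G: (31, 56) + (30, 10). λ = (10 - 56)/(30 - 31) ≡ 13/58 mod 59. 58⁻¹ ≡ 58 (mod 59) since 58·58 = 3364 ≡ 1, so λ ≡ 46.
  x = λ² - 31 - 30 = 2116 - 61 ≡ 49; y = λ·(31 - 49) - 56 ≡ 1. → (49, 1)
5G: (49, 1) + (30, 10). λ = (10 - 1)/(30 - 49) ≡ 9/40 mod 59. 40⁻¹ ≡ 31 (mod 59), so λ ≡ 43.
  x = λ² - 49 - 30 = 1849 - 79 ≡ 0; y = λ·(49 - 0) - 1 ≡ 41. → (0, 41)
6G: (0, 41) + (30, 10). λ = (10 - 41)/(30 - 0) ≡ 28/30 mod 59. 30⁻¹ ≡ 2 (mod 59), so λ ≡ 56.
  x = λ² - 0 - 30 = 3136 - 30 ≡ 38; y = λ·(0 - 38) - 41 ≡ 14. → (38, 14)
7G: (38, 14) + (30, 10). λ = (10 - 14)/(30 - 38) ≡ 55/51 mod 59. 51⁻¹ ≡ 22 (mod 59), so λ ≡ 30.
  x = λ² - 38 - 30 = 900 - 68 ≡ 6; y = λ·(38 - 6) - 14 ≡ 2. → (6, 2)

(6, 2)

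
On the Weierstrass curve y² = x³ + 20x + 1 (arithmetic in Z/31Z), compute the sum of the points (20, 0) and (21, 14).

(0, 1)

(20, 0) + (21, 14). λ = (14 - 0)/(21 - 20) ≡ 14/1 mod 31. 1⁻¹ ≡ 1 (mod 31), so λ ≡ 14.
  x = λ² - 20 - 21 = 196 - 41 ≡ 0; y = λ·(20 - 0) - 0 ≡ 1. → (0, 1)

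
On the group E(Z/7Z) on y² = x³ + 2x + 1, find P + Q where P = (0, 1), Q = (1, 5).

(1, 2)

(0, 1) + (1, 5). λ = (5 - 1)/(1 - 0) ≡ 4/1 mod 7. 1⁻¹ ≡ 1 (mod 7) since 1·1 = 1 ≡ 1, so λ ≡ 4.
  x = λ² - 0 - 1 = 16 - 1 ≡ 1; y = λ·(0 - 1) - 1 ≡ 2. → (1, 2)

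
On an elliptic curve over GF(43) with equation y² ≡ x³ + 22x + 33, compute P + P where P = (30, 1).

tangent at (30, 1): λ = (3·30² + 22)/(2·1) ≡ 13/2. 2⁻¹ ≡ 22 (mod 43), so λ ≡ 13·22 ≡ 28.
  x = λ² - 30 - 30 = 784 - 60 ≡ 36; y = λ·(30 - 36) - 1 ≡ 3. → (36, 3)

(36, 3)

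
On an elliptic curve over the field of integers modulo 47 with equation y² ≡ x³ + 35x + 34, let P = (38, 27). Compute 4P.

Double-and-add on 4 = (100)₂. Start with P = (38, 27) for the leading 1-bit.
double: tangent at (38, 27): λ = (3·38² + 35)/(2·27) ≡ 43/7. 7⁻¹ ≡ 27 (mod 47), so λ ≡ 43·27 ≡ 33.
  x = λ² - 38 - 38 = 1089 - 76 ≡ 26; y = λ·(38 - 26) - 27 ≡ 40. → (26, 40)
double: tangent at (26, 40): λ = (3·26² + 35)/(2·40) ≡ 42/33. 33⁻¹ ≡ 10 (mod 47), so λ ≡ 42·10 ≡ 44.
  x = λ² - 26 - 26 = 1936 - 52 ≡ 4; y = λ·(26 - 4) - 40 ≡ 35. → (4, 35)

(4, 35)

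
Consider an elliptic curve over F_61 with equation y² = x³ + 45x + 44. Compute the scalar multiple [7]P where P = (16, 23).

Repeated addition: build up to 7P.
2P: tangent at (16, 23): λ = (3·16² + 45)/(2·23) ≡ 20/46. 46⁻¹ ≡ 4 (mod 61) since 46·4 = 184 ≡ 1, so λ ≡ 20·4 ≡ 19.
  x = λ² - 16 - 16 = 361 - 32 ≡ 24; y = λ·(16 - 24) - 23 ≡ 8. → (24, 8)
3P: (24, 8) + (16, 23). λ = (23 - 8)/(16 - 24) ≡ 15/53 mod 61. 53⁻¹ ≡ 38 (mod 61) since 53·38 = 2014 ≡ 1, so λ ≡ 21.
  x = λ² - 24 - 16 = 441 - 40 ≡ 35; y = λ·(24 - 35) - 8 ≡ 5. → (35, 5)
4P: (35, 5) + (16, 23). λ = (23 - 5)/(16 - 35) ≡ 18/42 mod 61. 42⁻¹ ≡ 16 (mod 61), so λ ≡ 44.
  x = λ² - 35 - 16 = 1936 - 51 ≡ 55; y = λ·(35 - 55) - 5 ≡ 30. → (55, 30)
5P: (55, 30) + (16, 23). λ = (23 - 30)/(16 - 55) ≡ 54/22 mod 61. 22⁻¹ ≡ 25 (mod 61) since 22·25 = 550 ≡ 1, so λ ≡ 8.
  x = λ² - 55 - 16 = 64 - 71 ≡ 54; y = λ·(55 - 54) - 30 ≡ 39. → (54, 39)
6P: (54, 39) + (16, 23). λ = (23 - 39)/(16 - 54) ≡ 45/23 mod 61. 23⁻¹ ≡ 8 (mod 61), so λ ≡ 55.
  x = λ² - 54 - 16 = 3025 - 70 ≡ 27; y = λ·(54 - 27) - 39 ≡ 43. → (27, 43)
7P: (27, 43) + (16, 23). λ = (23 - 43)/(16 - 27) ≡ 41/50 mod 61. 50⁻¹ ≡ 11 (mod 61), so λ ≡ 24.
  x = λ² - 27 - 16 = 576 - 43 ≡ 45; y = λ·(27 - 45) - 43 ≡ 13. → (45, 13)

(45, 13)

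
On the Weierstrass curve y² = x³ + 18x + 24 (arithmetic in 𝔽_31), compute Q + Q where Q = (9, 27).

tangent at (9, 27): λ = (3·9² + 18)/(2·27) ≡ 13/23. 23⁻¹ ≡ 27 (mod 31), so λ ≡ 13·27 ≡ 10.
  x = λ² - 9 - 9 = 100 - 18 ≡ 20; y = λ·(9 - 20) - 27 ≡ 18. → (20, 18)

(20, 18)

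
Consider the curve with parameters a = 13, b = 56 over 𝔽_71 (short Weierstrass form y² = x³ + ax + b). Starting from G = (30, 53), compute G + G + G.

Repeated addition: build up to 3G.
2G: tangent at (30, 53): λ = (3·30² + 13)/(2·53) ≡ 15/35. 35⁻¹ ≡ 69 (mod 71), so λ ≡ 15·69 ≡ 41.
  x = λ² - 30 - 30 = 1681 - 60 ≡ 59; y = λ·(30 - 59) - 53 ≡ 36. → (59, 36)
3G: (59, 36) + (30, 53). λ = (53 - 36)/(30 - 59) ≡ 17/42 mod 71. 42⁻¹ ≡ 22 (mod 71), so λ ≡ 19.
  x = λ² - 59 - 30 = 361 - 89 ≡ 59; y = λ·(59 - 59) - 36 ≡ 35. → (59, 35)

(59, 35)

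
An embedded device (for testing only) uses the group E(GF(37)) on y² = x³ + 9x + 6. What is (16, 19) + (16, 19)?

(5, 18)

tangent at (16, 19): λ = (3·16² + 9)/(2·19) ≡ 0/1. 1⁻¹ ≡ 1 (mod 37), so λ ≡ 0·1 ≡ 0.
  x = λ² - 16 - 16 = 0 - 32 ≡ 5; y = λ·(16 - 5) - 19 ≡ 18. → (5, 18)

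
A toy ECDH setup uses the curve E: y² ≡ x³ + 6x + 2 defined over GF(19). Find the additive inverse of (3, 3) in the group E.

-(3, 3) = (3, -3 mod 19) = (3, 16).

(3, 16)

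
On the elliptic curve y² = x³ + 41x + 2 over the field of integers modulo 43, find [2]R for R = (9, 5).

tangent at (9, 5): λ = (3·9² + 41)/(2·5) ≡ 26/10. 10⁻¹ ≡ 13 (mod 43), so λ ≡ 26·13 ≡ 37.
  x = λ² - 9 - 9 = 1369 - 18 ≡ 18; y = λ·(9 - 18) - 5 ≡ 6. → (18, 6)

(18, 6)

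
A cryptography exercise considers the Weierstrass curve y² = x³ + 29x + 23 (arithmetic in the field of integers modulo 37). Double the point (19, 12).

(8, 29)

tangent at (19, 12): λ = (3·19² + 29)/(2·12) ≡ 2/24. 24⁻¹ ≡ 17 (mod 37), so λ ≡ 2·17 ≡ 34.
  x = λ² - 19 - 19 = 1156 - 38 ≡ 8; y = λ·(19 - 8) - 12 ≡ 29. → (8, 29)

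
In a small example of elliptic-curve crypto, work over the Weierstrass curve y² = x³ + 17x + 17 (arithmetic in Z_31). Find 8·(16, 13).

(11, 4)

Write G = (16, 13).
Double-and-add on 8 = (1000)₂. Start with G = (16, 13) for the leading 1-bit.
double: tangent at (16, 13): λ = (3·16² + 17)/(2·13) ≡ 10/26. 26⁻¹ ≡ 6 (mod 31), so λ ≡ 10·6 ≡ 29.
  x = λ² - 16 - 16 = 841 - 32 ≡ 3; y = λ·(16 - 3) - 13 ≡ 23. → (3, 23)
double: tangent at (3, 23): λ = (3·3² + 17)/(2·23) ≡ 13/15. 15⁻¹ ≡ 29 (mod 31), so λ ≡ 13·29 ≡ 5.
  x = λ² - 3 - 3 = 25 - 6 ≡ 19; y = λ·(3 - 19) - 23 ≡ 21. → (19, 21)
double: tangent at (19, 21): λ = (3·19² + 17)/(2·21) ≡ 15/11. 11⁻¹ ≡ 17 (mod 31) since 11·17 = 187 ≡ 1, so λ ≡ 15·17 ≡ 7.
  x = λ² - 19 - 19 = 49 - 38 ≡ 11; y = λ·(19 - 11) - 21 ≡ 4. → (11, 4)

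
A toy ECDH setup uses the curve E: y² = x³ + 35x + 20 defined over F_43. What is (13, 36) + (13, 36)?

tangent at (13, 36): λ = (3·13² + 35)/(2·36) ≡ 26/29. 29⁻¹ ≡ 3 (mod 43), so λ ≡ 26·3 ≡ 35.
  x = λ² - 13 - 13 = 1225 - 26 ≡ 38; y = λ·(13 - 38) - 36 ≡ 35. → (38, 35)

(38, 35)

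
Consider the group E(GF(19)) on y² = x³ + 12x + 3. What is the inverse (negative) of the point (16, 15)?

(16, 4)

-(16, 15) = (16, -15 mod 19) = (16, 4).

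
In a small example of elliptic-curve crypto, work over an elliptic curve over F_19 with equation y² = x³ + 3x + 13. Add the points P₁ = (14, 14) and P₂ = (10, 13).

(1, 13)

(14, 14) + (10, 13). λ = (13 - 14)/(10 - 14) ≡ 18/15 mod 19. 15⁻¹ ≡ 14 (mod 19), so λ ≡ 5.
  x = λ² - 14 - 10 = 25 - 24 ≡ 1; y = λ·(14 - 1) - 14 ≡ 13. → (1, 13)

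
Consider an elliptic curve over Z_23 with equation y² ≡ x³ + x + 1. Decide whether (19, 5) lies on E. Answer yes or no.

yes

y² = 5² ≡ 2; x³ + 1x + 1 = 6879 ≡ 2 (mod 23). 2 = 2.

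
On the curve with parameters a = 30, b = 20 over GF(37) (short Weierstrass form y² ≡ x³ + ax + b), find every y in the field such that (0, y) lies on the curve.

none

x³ + 30x + 20 = 20 ≡ 20 (mod 37).
20 is a non-residue mod 37; no y exists.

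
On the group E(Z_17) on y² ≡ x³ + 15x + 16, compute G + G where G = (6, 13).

tangent at (6, 13): λ = (3·6² + 15)/(2·13) ≡ 4/9. 9⁻¹ ≡ 2 (mod 17), so λ ≡ 4·2 ≡ 8.
  x = λ² - 6 - 6 = 64 - 12 ≡ 1; y = λ·(6 - 1) - 13 ≡ 10. → (1, 10)

(1, 10)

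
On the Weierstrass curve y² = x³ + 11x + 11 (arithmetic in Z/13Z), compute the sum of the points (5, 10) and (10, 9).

(10, 4)

(5, 10) + (10, 9). λ = (9 - 10)/(10 - 5) ≡ 12/5 mod 13. 5⁻¹ ≡ 8 (mod 13) since 5·8 = 40 ≡ 1, so λ ≡ 5.
  x = λ² - 5 - 10 = 25 - 15 ≡ 10; y = λ·(5 - 10) - 10 ≡ 4. → (10, 4)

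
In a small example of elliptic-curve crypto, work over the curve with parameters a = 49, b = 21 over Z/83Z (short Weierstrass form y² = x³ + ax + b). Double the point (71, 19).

(73, 78)

tangent at (71, 19): λ = (3·71² + 49)/(2·19) ≡ 66/38. 38⁻¹ ≡ 59 (mod 83) since 38·59 = 2242 ≡ 1, so λ ≡ 66·59 ≡ 76.
  x = λ² - 71 - 71 = 5776 - 142 ≡ 73; y = λ·(71 - 73) - 19 ≡ 78. → (73, 78)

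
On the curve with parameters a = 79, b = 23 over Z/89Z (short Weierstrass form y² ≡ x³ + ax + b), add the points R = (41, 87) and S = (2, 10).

(41, 87) + (2, 10). λ = (10 - 87)/(2 - 41) ≡ 12/50 mod 89. 50⁻¹ ≡ 73 (mod 89) since 50·73 = 3650 ≡ 1, so λ ≡ 75.
  x = λ² - 41 - 2 = 5625 - 43 ≡ 64; y = λ·(41 - 64) - 87 ≡ 57. → (64, 57)

(64, 57)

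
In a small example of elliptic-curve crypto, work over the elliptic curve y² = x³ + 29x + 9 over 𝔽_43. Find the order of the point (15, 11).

2P: tangent at (15, 11): λ = (3·15² + 29)/(2·11) ≡ 16/22. 22⁻¹ ≡ 2 (mod 43), so λ ≡ 16·2 ≡ 32.
  x = λ² - 15 - 15 = 1024 - 30 ≡ 5; y = λ·(15 - 5) - 11 ≡ 8. → (5, 8)
3P: (5, 8) + (15, 11). λ = (11 - 8)/(15 - 5) ≡ 3/10 mod 43. 10⁻¹ ≡ 13 (mod 43), so λ ≡ 39.
  x = λ² - 5 - 15 = 1521 - 20 ≡ 39; y = λ·(5 - 39) - 8 ≡ 42. → (39, 42)
4P: (39, 42) + (15, 11). λ = (11 - 42)/(15 - 39) ≡ 12/19 mod 43. 19⁻¹ ≡ 34 (mod 43), so λ ≡ 21.
  x = λ² - 39 - 15 = 441 - 54 ≡ 0; y = λ·(39 - 0) - 42 ≡ 3. → (0, 3)
5P: (0, 3) + (15, 11). λ = (11 - 3)/(15 - 0) ≡ 8/15 mod 43. 15⁻¹ ≡ 23 (mod 43), so λ ≡ 12.
  x = λ² - 0 - 15 = 144 - 15 ≡ 0; y = λ·(0 - 0) - 3 ≡ 40. → (0, 40)
6P: (0, 40) + (15, 11). λ = (11 - 40)/(15 - 0) ≡ 14/15 mod 43. 15⁻¹ ≡ 23 (mod 43), so λ ≡ 21.
  x = λ² - 0 - 15 = 441 - 15 ≡ 39; y = λ·(0 - 39) - 40 ≡ 1. → (39, 1)
7P: (39, 1) + (15, 11). λ = (11 - 1)/(15 - 39) ≡ 10/19 mod 43. 19⁻¹ ≡ 34 (mod 43), so λ ≡ 39.
  x = λ² - 39 - 15 = 1521 - 54 ≡ 5; y = λ·(39 - 5) - 1 ≡ 35. → (5, 35)
8P: (5, 35) + (15, 11). λ = (11 - 35)/(15 - 5) ≡ 19/10 mod 43. 10⁻¹ ≡ 13 (mod 43) since 10·13 = 130 ≡ 1, so λ ≡ 32.
  x = λ² - 5 - 15 = 1024 - 20 ≡ 15; y = λ·(5 - 15) - 35 ≡ 32. → (15, 32)
9P: (15, 32) + (15, 11): same x and y₁ ≡ -y₂, so the sum is ∞.
9P = ∞, so the order is 9.

9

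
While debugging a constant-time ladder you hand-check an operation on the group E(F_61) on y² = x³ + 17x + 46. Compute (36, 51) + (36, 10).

The two points share x = 36 and their y-coordinates satisfy 51 + 10 ≡ 0 (mod 61), so they are inverses. Their sum is ∞.

O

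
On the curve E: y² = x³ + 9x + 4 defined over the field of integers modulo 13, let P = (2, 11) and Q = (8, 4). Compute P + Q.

(2, 11) + (8, 4). λ = (4 - 11)/(8 - 2) ≡ 6/6 mod 13. 6⁻¹ ≡ 11 (mod 13) since 6·11 = 66 ≡ 1, so λ ≡ 1.
  x = λ² - 2 - 8 = 1 - 10 ≡ 4; y = λ·(2 - 4) - 11 ≡ 0. → (4, 0)

(4, 0)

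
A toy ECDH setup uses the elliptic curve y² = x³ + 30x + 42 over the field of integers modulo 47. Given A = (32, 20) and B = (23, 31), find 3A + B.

First 3A:
Repeated addition: build up to 3A.
2A: tangent at (32, 20): λ = (3·32² + 30)/(2·20) ≡ 0/40. 40⁻¹ ≡ 20 (mod 47), so λ ≡ 0·20 ≡ 0.
  x = λ² - 32 - 32 = 0 - 64 ≡ 30; y = λ·(32 - 30) - 20 ≡ 27. → (30, 27)
3A: (30, 27) + (32, 20). λ = (20 - 27)/(32 - 30) ≡ 40/2 mod 47. 2⁻¹ ≡ 24 (mod 47), so λ ≡ 20.
  x = λ² - 30 - 32 = 400 - 62 ≡ 9; y = λ·(30 - 9) - 27 ≡ 17. → (9, 17)
3A = (9, 17).
Finally 3A + B:
(9, 17) + (23, 31). λ = (31 - 17)/(23 - 9) ≡ 14/14 mod 47. 14⁻¹ ≡ 37 (mod 47), so λ ≡ 1.
  x = λ² - 9 - 23 = 1 - 32 ≡ 16; y = λ·(9 - 16) - 17 ≡ 23. → (16, 23)

(16, 23)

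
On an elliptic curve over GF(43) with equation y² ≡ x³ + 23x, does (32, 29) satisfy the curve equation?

no

y² = 29² ≡ 24; x³ + 23x + 0 = 33504 ≡ 7 (mod 43). 24 ≠ 7.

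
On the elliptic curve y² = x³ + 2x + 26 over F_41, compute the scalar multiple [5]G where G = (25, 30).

Repeated addition: build up to 5G.
2G: tangent at (25, 30): λ = (3·25² + 2)/(2·30) ≡ 32/19. 19⁻¹ ≡ 13 (mod 41) since 19·13 = 247 ≡ 1, so λ ≡ 32·13 ≡ 6.
  x = λ² - 25 - 25 = 36 - 50 ≡ 27; y = λ·(25 - 27) - 30 ≡ 40. → (27, 40)
3G: (27, 40) + (25, 30). λ = (30 - 40)/(25 - 27) ≡ 31/39 mod 41. 39⁻¹ ≡ 20 (mod 41), so λ ≡ 5.
  x = λ² - 27 - 25 = 25 - 52 ≡ 14; y = λ·(27 - 14) - 40 ≡ 25. → (14, 25)
4G: (14, 25) + (25, 30). λ = (30 - 25)/(25 - 14) ≡ 5/11 mod 41. 11⁻¹ ≡ 15 (mod 41) since 11·15 = 165 ≡ 1, so λ ≡ 34.
  x = λ² - 14 - 25 = 1156 - 39 ≡ 10; y = λ·(14 - 10) - 25 ≡ 29. → (10, 29)
5G: (10, 29) + (25, 30). λ = (30 - 29)/(25 - 10) ≡ 1/15 mod 41. 15⁻¹ ≡ 11 (mod 41), so λ ≡ 11.
  x = λ² - 10 - 25 = 121 - 35 ≡ 4; y = λ·(10 - 4) - 29 ≡ 37. → (4, 37)

(4, 37)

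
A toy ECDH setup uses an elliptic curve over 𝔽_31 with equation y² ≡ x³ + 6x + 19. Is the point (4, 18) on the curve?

yes

y² = 18² ≡ 14; x³ + 6x + 19 = 107 ≡ 14 (mod 31). 14 = 14.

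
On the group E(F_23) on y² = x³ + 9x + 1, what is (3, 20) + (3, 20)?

tangent at (3, 20): λ = (3·3² + 9)/(2·20) ≡ 13/17. 17⁻¹ ≡ 19 (mod 23) since 17·19 = 323 ≡ 1, so λ ≡ 13·19 ≡ 17.
  x = λ² - 3 - 3 = 289 - 6 ≡ 7; y = λ·(3 - 7) - 20 ≡ 4. → (7, 4)

(7, 4)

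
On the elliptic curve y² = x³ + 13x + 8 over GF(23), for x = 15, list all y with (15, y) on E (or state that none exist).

6, 17

x³ + 13x + 8 = 3578 ≡ 13 (mod 23).
Square roots of 13 mod 23: 6 and 17 (since 6² = 36 ≡ 13).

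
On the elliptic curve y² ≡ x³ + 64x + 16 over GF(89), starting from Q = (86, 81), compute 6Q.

Double-and-add on 6 = (110)₂. Start with Q = (86, 81) for the leading 1-bit.
double: tangent at (86, 81): λ = (3·86² + 64)/(2·81) ≡ 2/73. 73⁻¹ ≡ 50 (mod 89), so λ ≡ 2·50 ≡ 11.
  x = λ² - 86 - 86 = 121 - 172 ≡ 38; y = λ·(86 - 38) - 81 ≡ 2. → (38, 2)
add Q: (38, 2) + (86, 81). λ = (81 - 2)/(86 - 38) ≡ 79/48 mod 89. 48⁻¹ ≡ 13 (mod 89), so λ ≡ 48.
  x = λ² - 38 - 86 = 2304 - 124 ≡ 44; y = λ·(38 - 44) - 2 ≡ 66. → (44, 66)
double: tangent at (44, 66): λ = (3·44² + 64)/(2·66) ≡ 87/43. 43⁻¹ ≡ 29 (mod 89), so λ ≡ 87·29 ≡ 31.
  x = λ² - 44 - 44 = 961 - 88 ≡ 72; y = λ·(44 - 72) - 66 ≡ 45. → (72, 45)

(72, 45)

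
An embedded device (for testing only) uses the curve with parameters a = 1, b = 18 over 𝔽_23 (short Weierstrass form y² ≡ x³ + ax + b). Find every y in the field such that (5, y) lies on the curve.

x³ + 1x + 18 = 148 ≡ 10 (mod 23).
10 is a non-residue mod 23; no y exists.

none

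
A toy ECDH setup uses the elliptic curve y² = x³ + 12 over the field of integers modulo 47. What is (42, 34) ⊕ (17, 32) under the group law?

(42, 13)

(42, 34) + (17, 32). λ = (32 - 34)/(17 - 42) ≡ 45/22 mod 47. 22⁻¹ ≡ 15 (mod 47), so λ ≡ 17.
  x = λ² - 42 - 17 = 289 - 59 ≡ 42; y = λ·(42 - 42) - 34 ≡ 13. → (42, 13)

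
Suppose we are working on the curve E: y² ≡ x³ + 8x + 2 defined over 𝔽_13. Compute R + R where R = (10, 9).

(3, 1)

tangent at (10, 9): λ = (3·10² + 8)/(2·9) ≡ 9/5. 5⁻¹ ≡ 8 (mod 13) since 5·8 = 40 ≡ 1, so λ ≡ 9·8 ≡ 7.
  x = λ² - 10 - 10 = 49 - 20 ≡ 3; y = λ·(10 - 3) - 9 ≡ 1. → (3, 1)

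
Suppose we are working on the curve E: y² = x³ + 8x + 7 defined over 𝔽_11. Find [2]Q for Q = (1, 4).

tangent at (1, 4): λ = (3·1² + 8)/(2·4) ≡ 0/8. 8⁻¹ ≡ 7 (mod 11), so λ ≡ 0·7 ≡ 0.
  x = λ² - 1 - 1 = 0 - 2 ≡ 9; y = λ·(1 - 9) - 4 ≡ 7. → (9, 7)

(9, 7)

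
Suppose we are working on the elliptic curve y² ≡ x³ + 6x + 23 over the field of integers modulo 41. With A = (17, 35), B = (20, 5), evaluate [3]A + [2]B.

(0, 33)

First 3A:
Repeated addition: build up to 3A.
2A: tangent at (17, 35): λ = (3·17² + 6)/(2·35) ≡ 12/29. 29⁻¹ ≡ 17 (mod 41), so λ ≡ 12·17 ≡ 40.
  x = λ² - 17 - 17 = 1600 - 34 ≡ 8; y = λ·(17 - 8) - 35 ≡ 38. → (8, 38)
3A: (8, 38) + (17, 35). λ = (35 - 38)/(17 - 8) ≡ 38/9 mod 41. 9⁻¹ ≡ 32 (mod 41) since 9·32 = 288 ≡ 1, so λ ≡ 27.
  x = λ² - 8 - 17 = 729 - 25 ≡ 7; y = λ·(8 - 7) - 38 ≡ 30. → (7, 30)
3A = (7, 30).
Next 2B:
Repeated addition: build up to 2B.
2B: tangent at (20, 5): λ = (3·20² + 6)/(2·5) ≡ 17/10. 10⁻¹ ≡ 37 (mod 41), so λ ≡ 17·37 ≡ 14.
  x = λ² - 20 - 20 = 196 - 40 ≡ 33; y = λ·(20 - 33) - 5 ≡ 18. → (33, 18)
2B = (33, 18).
Finally 3A + 2B:
(7, 30) + (33, 18). λ = (18 - 30)/(33 - 7) ≡ 29/26 mod 41. 26⁻¹ ≡ 30 (mod 41), so λ ≡ 9.
  x = λ² - 7 - 33 = 81 - 40 ≡ 0; y = λ·(7 - 0) - 30 ≡ 33. → (0, 33)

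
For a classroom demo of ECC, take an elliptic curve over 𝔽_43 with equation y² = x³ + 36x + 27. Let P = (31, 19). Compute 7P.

(25, 30)

Repeated addition: build up to 7P.
2P: tangent at (31, 19): λ = (3·31² + 36)/(2·19) ≡ 38/38. 38⁻¹ ≡ 17 (mod 43) since 38·17 = 646 ≡ 1, so λ ≡ 38·17 ≡ 1.
  x = λ² - 31 - 31 = 1 - 62 ≡ 25; y = λ·(31 - 25) - 19 ≡ 30. → (25, 30)
3P: (25, 30) + (31, 19). λ = (19 - 30)/(31 - 25) ≡ 32/6 mod 43. 6⁻¹ ≡ 36 (mod 43) since 6·36 = 216 ≡ 1, so λ ≡ 34.
  x = λ² - 25 - 31 = 1156 - 56 ≡ 25; y = λ·(25 - 25) - 30 ≡ 13. → (25, 13)
4P: (25, 13) + (31, 19). λ = (19 - 13)/(31 - 25) ≡ 6/6 mod 43. 6⁻¹ ≡ 36 (mod 43) since 6·36 = 216 ≡ 1, so λ ≡ 1.
  x = λ² - 25 - 31 = 1 - 56 ≡ 31; y = λ·(25 - 31) - 13 ≡ 24. → (31, 24)
5P: (31, 24) + (31, 19): same x and y₁ ≡ -y₂, so the sum is O.
6P: O + (31, 19) = (31, 19) (identity).
7P: tangent at (31, 19): λ = (3·31² + 36)/(2·19) ≡ 38/38. 38⁻¹ ≡ 17 (mod 43), so λ ≡ 38·17 ≡ 1.
  x = λ² - 31 - 31 = 1 - 62 ≡ 25; y = λ·(31 - 25) - 19 ≡ 30. → (25, 30)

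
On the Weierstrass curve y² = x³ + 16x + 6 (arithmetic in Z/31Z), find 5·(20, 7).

(11, 26)

Write P = (20, 7).
Double-and-add on 5 = (101)₂. Start with P = (20, 7) for the leading 1-bit.
double: tangent at (20, 7): λ = (3·20² + 16)/(2·7) ≡ 7/14. 14⁻¹ ≡ 20 (mod 31), so λ ≡ 7·20 ≡ 16.
  x = λ² - 20 - 20 = 256 - 40 ≡ 30; y = λ·(20 - 30) - 7 ≡ 19. → (30, 19)
double: tangent at (30, 19): λ = (3·30² + 16)/(2·19) ≡ 19/7. 7⁻¹ ≡ 9 (mod 31), so λ ≡ 19·9 ≡ 16.
  x = λ² - 30 - 30 = 256 - 60 ≡ 10; y = λ·(30 - 10) - 19 ≡ 22. → (10, 22)
add P: (10, 22) + (20, 7). λ = (7 - 22)/(20 - 10) ≡ 16/10 mod 31. 10⁻¹ ≡ 28 (mod 31), so λ ≡ 14.
  x = λ² - 10 - 20 = 196 - 30 ≡ 11; y = λ·(10 - 11) - 22 ≡ 26. → (11, 26)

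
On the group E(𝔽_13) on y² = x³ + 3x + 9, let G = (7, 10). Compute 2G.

(0, 10)

tangent at (7, 10): λ = (3·7² + 3)/(2·10) ≡ 7/7. 7⁻¹ ≡ 2 (mod 13), so λ ≡ 7·2 ≡ 1.
  x = λ² - 7 - 7 = 1 - 14 ≡ 0; y = λ·(7 - 0) - 10 ≡ 10. → (0, 10)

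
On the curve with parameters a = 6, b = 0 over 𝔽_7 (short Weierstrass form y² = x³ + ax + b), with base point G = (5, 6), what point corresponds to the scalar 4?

O

Double-and-add on 4 = (100)₂. Start with G = (5, 6) for the leading 1-bit.
double: tangent at (5, 6): λ = (3·5² + 6)/(2·6) ≡ 4/5. 5⁻¹ ≡ 3 (mod 7) since 5·3 = 15 ≡ 1, so λ ≡ 4·3 ≡ 5.
  x = λ² - 5 - 5 = 25 - 10 ≡ 1; y = λ·(5 - 1) - 6 ≡ 0. → (1, 0)
double: (1, 0) + (1, 0): same x and y₁ ≡ -y₂, so the sum is O.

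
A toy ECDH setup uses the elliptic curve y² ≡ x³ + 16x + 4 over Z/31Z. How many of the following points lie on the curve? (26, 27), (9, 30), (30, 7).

2

(26, 27): 27² ≡ 16, rhs ≡ 16 → on.
(9, 30): 30² ≡ 1, rhs ≡ 9 → off.
(30, 7): 7² ≡ 18, rhs ≡ 18 → on.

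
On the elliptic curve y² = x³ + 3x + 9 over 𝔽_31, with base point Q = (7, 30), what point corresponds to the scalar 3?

Repeated addition: build up to 3Q.
2Q: tangent at (7, 30): λ = (3·7² + 3)/(2·30) ≡ 26/29. 29⁻¹ ≡ 15 (mod 31), so λ ≡ 26·15 ≡ 18.
  x = λ² - 7 - 7 = 324 - 14 ≡ 0; y = λ·(7 - 0) - 30 ≡ 3. → (0, 3)
3Q: (0, 3) + (7, 30). λ = (30 - 3)/(7 - 0) ≡ 27/7 mod 31. 7⁻¹ ≡ 9 (mod 31), so λ ≡ 26.
  x = λ² - 0 - 7 = 676 - 7 ≡ 18; y = λ·(0 - 18) - 3 ≡ 25. → (18, 25)

(18, 25)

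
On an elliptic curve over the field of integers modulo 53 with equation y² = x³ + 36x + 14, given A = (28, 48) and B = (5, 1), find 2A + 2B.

First 2A:
Repeated addition: build up to 2A.
2A: tangent at (28, 48): λ = (3·28² + 36)/(2·48) ≡ 3/43. 43⁻¹ ≡ 37 (mod 53) since 43·37 = 1591 ≡ 1, so λ ≡ 3·37 ≡ 5.
  x = λ² - 28 - 28 = 25 - 56 ≡ 22; y = λ·(28 - 22) - 48 ≡ 35. → (22, 35)
2A = (22, 35).
Next 2B:
Repeated addition: build up to 2B.
2B: tangent at (5, 1): λ = (3·5² + 36)/(2·1) ≡ 5/2. 2⁻¹ ≡ 27 (mod 53), so λ ≡ 5·27 ≡ 29.
  x = λ² - 5 - 5 = 841 - 10 ≡ 36; y = λ·(5 - 36) - 1 ≡ 1. → (36, 1)
2B = (36, 1).
Finally 2A + 2B:
(22, 35) + (36, 1). λ = (1 - 35)/(36 - 22) ≡ 19/14 mod 53. 14⁻¹ ≡ 19 (mod 53), so λ ≡ 43.
  x = λ² - 22 - 36 = 1849 - 58 ≡ 42; y = λ·(22 - 42) - 35 ≡ 6. → (42, 6)

(42, 6)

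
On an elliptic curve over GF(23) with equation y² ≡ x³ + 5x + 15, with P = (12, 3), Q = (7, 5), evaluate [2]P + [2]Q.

(14, 0)

First 2P:
Repeated addition: build up to 2P.
2P: tangent at (12, 3): λ = (3·12² + 5)/(2·3) ≡ 0/6. 6⁻¹ ≡ 4 (mod 23) since 6·4 = 24 ≡ 1, so λ ≡ 0·4 ≡ 0.
  x = λ² - 12 - 12 = 0 - 24 ≡ 22; y = λ·(12 - 22) - 3 ≡ 20. → (22, 20)
2P = (22, 20).
Next 2Q:
Repeated addition: build up to 2Q.
2Q: tangent at (7, 5): λ = (3·7² + 5)/(2·5) ≡ 14/10. 10⁻¹ ≡ 7 (mod 23) since 10·7 = 70 ≡ 1, so λ ≡ 14·7 ≡ 6.
  x = λ² - 7 - 7 = 36 - 14 ≡ 22; y = λ·(7 - 22) - 5 ≡ 20. → (22, 20)
2Q = (22, 20).
Finally 2P + 2Q:
tangent at (22, 20): λ = (3·22² + 5)/(2·20) ≡ 8/17. 17⁻¹ ≡ 19 (mod 23) since 17·19 = 323 ≡ 1, so λ ≡ 8·19 ≡ 14.
  x = λ² - 22 - 22 = 196 - 44 ≡ 14; y = λ·(22 - 14) - 20 ≡ 0. → (14, 0)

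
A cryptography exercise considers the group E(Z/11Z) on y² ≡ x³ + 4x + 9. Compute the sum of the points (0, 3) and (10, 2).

(0, 3) + (10, 2). λ = (2 - 3)/(10 - 0) ≡ 10/10 mod 11. 10⁻¹ ≡ 10 (mod 11), so λ ≡ 1.
  x = λ² - 0 - 10 = 1 - 10 ≡ 2; y = λ·(0 - 2) - 3 ≡ 6. → (2, 6)

(2, 6)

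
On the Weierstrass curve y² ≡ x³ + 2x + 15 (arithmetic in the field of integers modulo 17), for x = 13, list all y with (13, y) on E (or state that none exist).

x³ + 2x + 15 = 2238 ≡ 11 (mod 17).
11 is a non-residue mod 17; no y exists.

none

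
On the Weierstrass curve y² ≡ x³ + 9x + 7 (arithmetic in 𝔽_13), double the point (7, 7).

(12, 6)

tangent at (7, 7): λ = (3·7² + 9)/(2·7) ≡ 0/1. 1⁻¹ ≡ 1 (mod 13) since 1·1 = 1 ≡ 1, so λ ≡ 0·1 ≡ 0.
  x = λ² - 7 - 7 = 0 - 14 ≡ 12; y = λ·(7 - 12) - 7 ≡ 6. → (12, 6)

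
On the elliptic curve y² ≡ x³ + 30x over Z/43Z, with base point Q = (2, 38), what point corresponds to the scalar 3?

(30, 37)

Repeated addition: build up to 3Q.
2Q: tangent at (2, 38): λ = (3·2² + 30)/(2·38) ≡ 42/33. 33⁻¹ ≡ 30 (mod 43), so λ ≡ 42·30 ≡ 13.
  x = λ² - 2 - 2 = 169 - 4 ≡ 36; y = λ·(2 - 36) - 38 ≡ 36. → (36, 36)
3Q: (36, 36) + (2, 38). λ = (38 - 36)/(2 - 36) ≡ 2/9 mod 43. 9⁻¹ ≡ 24 (mod 43), so λ ≡ 5.
  x = λ² - 36 - 2 = 25 - 38 ≡ 30; y = λ·(36 - 30) - 36 ≡ 37. → (30, 37)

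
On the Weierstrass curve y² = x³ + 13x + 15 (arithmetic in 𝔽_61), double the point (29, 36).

tangent at (29, 36): λ = (3·29² + 13)/(2·36) ≡ 35/11. 11⁻¹ ≡ 50 (mod 61) since 11·50 = 550 ≡ 1, so λ ≡ 35·50 ≡ 42.
  x = λ² - 29 - 29 = 1764 - 58 ≡ 59; y = λ·(29 - 59) - 36 ≡ 46. → (59, 46)

(59, 46)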